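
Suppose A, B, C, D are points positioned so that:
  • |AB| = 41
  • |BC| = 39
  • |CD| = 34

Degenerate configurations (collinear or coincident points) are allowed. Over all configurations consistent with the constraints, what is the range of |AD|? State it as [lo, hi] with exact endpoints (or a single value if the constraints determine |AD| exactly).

|AD| ∈ [0, 114]  (≈ [0.0000, 114.0000])

|AB| ∈ {41}
|BC| ∈ {39}
|CD| ∈ {34}
|AC| ∈ [2, 80]
|BD| ∈ [5, 73]
|AD| ∈ [0, 114]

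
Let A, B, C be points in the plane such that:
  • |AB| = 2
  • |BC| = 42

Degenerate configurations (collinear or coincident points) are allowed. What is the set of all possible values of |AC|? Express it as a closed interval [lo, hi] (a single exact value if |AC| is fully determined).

|AB| ∈ {2}
|BC| ∈ {42}
|AC| ∈ [40, 44]

|AC| ∈ [40, 44]  (≈ [40.0000, 44.0000])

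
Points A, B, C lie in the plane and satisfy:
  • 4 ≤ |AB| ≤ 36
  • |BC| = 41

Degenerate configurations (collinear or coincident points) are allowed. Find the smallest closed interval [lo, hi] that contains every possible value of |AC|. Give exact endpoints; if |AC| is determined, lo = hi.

|AC| ∈ [5, 77]  (≈ [5.0000, 77.0000])

|AB| ∈ [4, 36]
|BC| ∈ {41}
|AC| ∈ [5, 77]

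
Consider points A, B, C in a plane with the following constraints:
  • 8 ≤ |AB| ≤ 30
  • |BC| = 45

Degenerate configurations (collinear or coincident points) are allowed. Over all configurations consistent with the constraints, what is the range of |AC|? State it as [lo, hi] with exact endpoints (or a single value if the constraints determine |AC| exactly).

|AB| ∈ [8, 30]
|BC| ∈ {45}
|AC| ∈ [15, 75]

|AC| ∈ [15, 75]  (≈ [15.0000, 75.0000])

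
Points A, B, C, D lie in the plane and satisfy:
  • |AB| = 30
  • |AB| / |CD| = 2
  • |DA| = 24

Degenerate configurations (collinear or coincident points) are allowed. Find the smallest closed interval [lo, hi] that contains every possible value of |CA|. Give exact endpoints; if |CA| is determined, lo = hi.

|AB| ∈ {30}
|AD| ∈ {24}
|CD| ∈ {15}
|BD| ∈ [6, 54]
|AC| ∈ [9, 39]
|BC| ∈ [0, 69]

|CA| ∈ [9, 39]  (≈ [9.0000, 39.0000])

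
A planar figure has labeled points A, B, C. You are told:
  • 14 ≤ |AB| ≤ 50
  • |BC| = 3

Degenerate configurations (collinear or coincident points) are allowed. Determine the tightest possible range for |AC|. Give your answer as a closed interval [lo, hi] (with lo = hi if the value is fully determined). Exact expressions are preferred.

|AC| ∈ [11, 53]  (≈ [11.0000, 53.0000])

|AB| ∈ [14, 50]
|BC| ∈ {3}
|AC| ∈ [11, 53]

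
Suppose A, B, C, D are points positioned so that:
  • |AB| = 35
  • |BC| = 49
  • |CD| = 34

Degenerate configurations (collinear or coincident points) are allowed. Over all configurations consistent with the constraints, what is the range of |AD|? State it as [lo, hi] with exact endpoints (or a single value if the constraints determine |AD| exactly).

|AD| ∈ [0, 118]  (≈ [0.0000, 118.0000])

|AB| ∈ {35}
|BC| ∈ {49}
|CD| ∈ {34}
|AC| ∈ [14, 84]
|BD| ∈ [15, 83]
|AD| ∈ [0, 118]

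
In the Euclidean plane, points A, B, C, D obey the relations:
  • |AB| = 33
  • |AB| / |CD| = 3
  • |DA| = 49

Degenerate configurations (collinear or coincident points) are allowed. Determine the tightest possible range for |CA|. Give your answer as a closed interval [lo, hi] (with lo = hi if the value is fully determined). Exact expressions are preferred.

|AB| ∈ {33}
|AD| ∈ {49}
|CD| ∈ {11}
|BD| ∈ [16, 82]
|AC| ∈ [38, 60]
|BC| ∈ [5, 93]

|CA| ∈ [38, 60]  (≈ [38.0000, 60.0000])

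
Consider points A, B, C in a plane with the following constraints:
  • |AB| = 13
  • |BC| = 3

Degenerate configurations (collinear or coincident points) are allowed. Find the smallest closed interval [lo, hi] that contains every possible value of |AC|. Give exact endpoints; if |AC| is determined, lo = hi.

|AB| ∈ {13}
|BC| ∈ {3}
|AC| ∈ [10, 16]

|AC| ∈ [10, 16]  (≈ [10.0000, 16.0000])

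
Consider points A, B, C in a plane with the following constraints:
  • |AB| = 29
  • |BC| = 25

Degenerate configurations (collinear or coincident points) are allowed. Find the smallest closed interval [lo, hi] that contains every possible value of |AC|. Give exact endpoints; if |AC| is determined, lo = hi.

|AB| ∈ {29}
|BC| ∈ {25}
|AC| ∈ [4, 54]

|AC| ∈ [4, 54]  (≈ [4.0000, 54.0000])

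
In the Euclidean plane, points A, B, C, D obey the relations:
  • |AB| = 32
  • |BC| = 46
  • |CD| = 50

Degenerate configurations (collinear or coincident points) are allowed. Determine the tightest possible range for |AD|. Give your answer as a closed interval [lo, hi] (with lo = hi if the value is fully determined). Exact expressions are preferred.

|AD| ∈ [0, 128]  (≈ [0.0000, 128.0000])

|AB| ∈ {32}
|BC| ∈ {46}
|CD| ∈ {50}
|AC| ∈ [14, 78]
|BD| ∈ [4, 96]
|AD| ∈ [0, 128]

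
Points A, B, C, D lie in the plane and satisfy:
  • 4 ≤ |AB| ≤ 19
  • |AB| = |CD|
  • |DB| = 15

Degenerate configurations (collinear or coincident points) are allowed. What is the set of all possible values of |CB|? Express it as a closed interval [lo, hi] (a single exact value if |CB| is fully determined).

|CB| ∈ [0, 34]  (≈ [0.0000, 34.0000])

|AB| ∈ [4, 19]
|BD| ∈ {15}
|CD| ∈ [4, 19]
|AD| ∈ [0, 34]
|BC| ∈ [0, 34]
|AC| ∈ [0, 53]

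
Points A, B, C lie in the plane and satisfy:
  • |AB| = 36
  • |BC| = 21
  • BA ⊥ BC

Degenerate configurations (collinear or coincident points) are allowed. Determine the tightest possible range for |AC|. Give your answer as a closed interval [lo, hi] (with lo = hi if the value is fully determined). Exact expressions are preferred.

|AB| ∈ {36}
|BC| ∈ {21}
|AC| ∈ {3·√(193)}

|AC| = 3·√(193)  (≈ 41.6773)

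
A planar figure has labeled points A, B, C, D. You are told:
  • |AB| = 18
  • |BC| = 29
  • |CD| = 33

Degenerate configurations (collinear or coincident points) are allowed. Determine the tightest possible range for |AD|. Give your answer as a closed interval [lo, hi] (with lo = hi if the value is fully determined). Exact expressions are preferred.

|AD| ∈ [0, 80]  (≈ [0.0000, 80.0000])

|AB| ∈ {18}
|BC| ∈ {29}
|CD| ∈ {33}
|AC| ∈ [11, 47]
|BD| ∈ [4, 62]
|AD| ∈ [0, 80]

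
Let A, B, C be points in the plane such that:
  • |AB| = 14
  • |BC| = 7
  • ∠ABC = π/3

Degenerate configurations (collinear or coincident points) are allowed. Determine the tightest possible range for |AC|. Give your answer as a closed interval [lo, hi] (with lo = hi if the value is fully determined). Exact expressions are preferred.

|AB| ∈ {14}
|BC| ∈ {7}
|AC| ∈ {7·√(3)}

|AC| = 7·√(3)  (≈ 12.1244)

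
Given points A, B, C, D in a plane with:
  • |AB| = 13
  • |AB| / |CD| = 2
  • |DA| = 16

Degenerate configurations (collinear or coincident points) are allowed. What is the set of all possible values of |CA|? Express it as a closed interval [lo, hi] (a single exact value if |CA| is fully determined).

|CA| ∈ [19/2, 45/2]  (≈ [9.5000, 22.5000])

|AB| ∈ {13}
|AD| ∈ {16}
|CD| ∈ {13/2}
|BD| ∈ [3, 29]
|AC| ∈ [19/2, 45/2]
|BC| ∈ [0, 71/2]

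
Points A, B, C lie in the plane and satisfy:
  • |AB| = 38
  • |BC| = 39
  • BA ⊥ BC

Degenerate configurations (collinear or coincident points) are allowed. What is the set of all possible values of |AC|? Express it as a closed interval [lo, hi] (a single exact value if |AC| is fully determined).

|AB| ∈ {38}
|BC| ∈ {39}
|AC| ∈ {√(2965)}

|AC| = √(2965)  (≈ 54.4518)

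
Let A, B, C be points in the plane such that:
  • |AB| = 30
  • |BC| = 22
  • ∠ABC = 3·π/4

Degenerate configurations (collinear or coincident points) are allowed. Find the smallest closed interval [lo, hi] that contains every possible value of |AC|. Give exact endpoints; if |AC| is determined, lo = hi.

|AB| ∈ {30}
|BC| ∈ {22}
|AC| ∈ {2·√(165·√(2) + 346)}

|AC| = 2·√(165·√(2) + 346)  (≈ 48.1392)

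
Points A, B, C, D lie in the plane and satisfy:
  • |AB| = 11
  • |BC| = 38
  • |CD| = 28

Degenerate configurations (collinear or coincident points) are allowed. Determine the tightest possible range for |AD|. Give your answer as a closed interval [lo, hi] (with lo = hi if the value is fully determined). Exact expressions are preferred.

|AB| ∈ {11}
|BC| ∈ {38}
|CD| ∈ {28}
|AC| ∈ [27, 49]
|BD| ∈ [10, 66]
|AD| ∈ [0, 77]

|AD| ∈ [0, 77]  (≈ [0.0000, 77.0000])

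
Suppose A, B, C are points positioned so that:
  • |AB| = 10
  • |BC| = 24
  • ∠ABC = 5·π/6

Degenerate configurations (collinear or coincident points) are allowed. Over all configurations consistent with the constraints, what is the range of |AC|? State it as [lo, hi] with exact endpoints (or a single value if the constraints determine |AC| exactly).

|AB| ∈ {10}
|BC| ∈ {24}
|AC| ∈ {2·√(60·√(3) + 169)}

|AC| = 2·√(60·√(3) + 169)  (≈ 33.0408)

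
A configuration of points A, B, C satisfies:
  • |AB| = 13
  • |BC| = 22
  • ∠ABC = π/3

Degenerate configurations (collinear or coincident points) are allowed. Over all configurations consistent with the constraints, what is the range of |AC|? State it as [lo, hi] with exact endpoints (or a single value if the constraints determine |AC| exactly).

|AC| = √(367)  (≈ 19.1572)

|AB| ∈ {13}
|BC| ∈ {22}
|AC| ∈ {√(367)}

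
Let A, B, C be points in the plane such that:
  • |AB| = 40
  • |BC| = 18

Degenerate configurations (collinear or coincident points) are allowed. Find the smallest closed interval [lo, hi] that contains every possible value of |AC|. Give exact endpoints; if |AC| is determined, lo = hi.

|AB| ∈ {40}
|BC| ∈ {18}
|AC| ∈ [22, 58]

|AC| ∈ [22, 58]  (≈ [22.0000, 58.0000])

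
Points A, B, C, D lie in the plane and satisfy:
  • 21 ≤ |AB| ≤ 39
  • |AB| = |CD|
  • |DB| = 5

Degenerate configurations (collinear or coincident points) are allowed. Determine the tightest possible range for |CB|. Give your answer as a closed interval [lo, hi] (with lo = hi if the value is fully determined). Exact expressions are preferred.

|CB| ∈ [16, 44]  (≈ [16.0000, 44.0000])

|AB| ∈ [21, 39]
|BD| ∈ {5}
|CD| ∈ [21, 39]
|AD| ∈ [16, 44]
|BC| ∈ [16, 44]
|AC| ∈ [0, 83]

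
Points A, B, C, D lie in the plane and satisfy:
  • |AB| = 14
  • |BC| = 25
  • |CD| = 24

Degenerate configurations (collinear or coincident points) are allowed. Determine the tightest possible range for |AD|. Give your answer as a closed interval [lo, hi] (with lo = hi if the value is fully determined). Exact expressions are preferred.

|AB| ∈ {14}
|BC| ∈ {25}
|CD| ∈ {24}
|AC| ∈ [11, 39]
|BD| ∈ [1, 49]
|AD| ∈ [0, 63]

|AD| ∈ [0, 63]  (≈ [0.0000, 63.0000])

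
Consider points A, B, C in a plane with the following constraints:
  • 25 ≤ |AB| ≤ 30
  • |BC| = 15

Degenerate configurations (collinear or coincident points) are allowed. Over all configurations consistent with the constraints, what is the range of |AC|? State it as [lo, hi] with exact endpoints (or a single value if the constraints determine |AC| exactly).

|AC| ∈ [10, 45]  (≈ [10.0000, 45.0000])

|AB| ∈ [25, 30]
|BC| ∈ {15}
|AC| ∈ [10, 45]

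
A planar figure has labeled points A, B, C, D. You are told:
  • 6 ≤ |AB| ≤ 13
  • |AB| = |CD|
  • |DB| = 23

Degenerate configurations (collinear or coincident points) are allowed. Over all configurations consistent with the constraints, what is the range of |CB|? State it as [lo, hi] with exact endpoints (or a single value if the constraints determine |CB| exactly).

|AB| ∈ [6, 13]
|BD| ∈ {23}
|CD| ∈ [6, 13]
|AD| ∈ [10, 36]
|BC| ∈ [10, 36]
|AC| ∈ [0, 49]

|CB| ∈ [10, 36]  (≈ [10.0000, 36.0000])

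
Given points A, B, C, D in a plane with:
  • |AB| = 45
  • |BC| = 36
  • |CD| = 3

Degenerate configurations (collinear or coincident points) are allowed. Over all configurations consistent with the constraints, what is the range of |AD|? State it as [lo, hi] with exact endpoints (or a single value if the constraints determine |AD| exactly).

|AB| ∈ {45}
|BC| ∈ {36}
|CD| ∈ {3}
|AC| ∈ [9, 81]
|BD| ∈ [33, 39]
|AD| ∈ [6, 84]

|AD| ∈ [6, 84]  (≈ [6.0000, 84.0000])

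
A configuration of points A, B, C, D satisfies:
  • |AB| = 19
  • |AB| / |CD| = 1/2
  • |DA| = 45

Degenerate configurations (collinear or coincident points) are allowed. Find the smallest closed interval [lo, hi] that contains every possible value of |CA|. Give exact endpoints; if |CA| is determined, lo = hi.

|AB| ∈ {19}
|AD| ∈ {45}
|CD| ∈ {38}
|BD| ∈ [26, 64]
|AC| ∈ [7, 83]
|BC| ∈ [0, 102]

|CA| ∈ [7, 83]  (≈ [7.0000, 83.0000])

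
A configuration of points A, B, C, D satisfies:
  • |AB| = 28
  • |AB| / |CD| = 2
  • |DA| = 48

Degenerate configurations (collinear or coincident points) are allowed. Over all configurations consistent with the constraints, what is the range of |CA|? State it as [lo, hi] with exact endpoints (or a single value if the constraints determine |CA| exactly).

|AB| ∈ {28}
|AD| ∈ {48}
|CD| ∈ {14}
|BD| ∈ [20, 76]
|AC| ∈ [34, 62]
|BC| ∈ [6, 90]

|CA| ∈ [34, 62]  (≈ [34.0000, 62.0000])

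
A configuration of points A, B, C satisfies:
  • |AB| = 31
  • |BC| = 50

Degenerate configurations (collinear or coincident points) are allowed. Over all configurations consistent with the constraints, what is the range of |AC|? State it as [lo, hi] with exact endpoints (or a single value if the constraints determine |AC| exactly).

|AB| ∈ {31}
|BC| ∈ {50}
|AC| ∈ [19, 81]

|AC| ∈ [19, 81]  (≈ [19.0000, 81.0000])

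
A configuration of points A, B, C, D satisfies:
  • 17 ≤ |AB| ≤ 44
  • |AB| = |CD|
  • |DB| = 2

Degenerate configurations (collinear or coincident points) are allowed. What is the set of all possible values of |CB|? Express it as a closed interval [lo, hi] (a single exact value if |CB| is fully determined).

|AB| ∈ [17, 44]
|BD| ∈ {2}
|CD| ∈ [17, 44]
|AD| ∈ [15, 46]
|BC| ∈ [15, 46]
|AC| ∈ [0, 90]

|CB| ∈ [15, 46]  (≈ [15.0000, 46.0000])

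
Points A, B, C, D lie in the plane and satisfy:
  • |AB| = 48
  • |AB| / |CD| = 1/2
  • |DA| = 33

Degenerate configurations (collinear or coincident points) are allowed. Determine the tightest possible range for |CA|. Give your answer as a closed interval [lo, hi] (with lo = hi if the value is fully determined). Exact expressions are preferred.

|AB| ∈ {48}
|AD| ∈ {33}
|CD| ∈ {96}
|BD| ∈ [15, 81]
|AC| ∈ [63, 129]
|BC| ∈ [15, 177]

|CA| ∈ [63, 129]  (≈ [63.0000, 129.0000])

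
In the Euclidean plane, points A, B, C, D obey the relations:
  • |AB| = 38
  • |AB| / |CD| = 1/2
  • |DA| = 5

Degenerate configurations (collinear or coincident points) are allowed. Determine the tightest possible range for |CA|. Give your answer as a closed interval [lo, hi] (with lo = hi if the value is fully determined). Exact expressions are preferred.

|CA| ∈ [71, 81]  (≈ [71.0000, 81.0000])

|AB| ∈ {38}
|AD| ∈ {5}
|CD| ∈ {76}
|BD| ∈ [33, 43]
|AC| ∈ [71, 81]
|BC| ∈ [33, 119]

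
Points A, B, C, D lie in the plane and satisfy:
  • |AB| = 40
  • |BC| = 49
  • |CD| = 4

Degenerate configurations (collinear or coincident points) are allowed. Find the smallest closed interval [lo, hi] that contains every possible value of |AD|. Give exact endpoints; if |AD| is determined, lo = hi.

|AD| ∈ [5, 93]  (≈ [5.0000, 93.0000])

|AB| ∈ {40}
|BC| ∈ {49}
|CD| ∈ {4}
|AC| ∈ [9, 89]
|BD| ∈ [45, 53]
|AD| ∈ [5, 93]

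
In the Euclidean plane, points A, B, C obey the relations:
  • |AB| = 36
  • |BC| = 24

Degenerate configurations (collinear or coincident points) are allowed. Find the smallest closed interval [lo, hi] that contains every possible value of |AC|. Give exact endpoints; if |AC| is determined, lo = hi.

|AB| ∈ {36}
|BC| ∈ {24}
|AC| ∈ [12, 60]

|AC| ∈ [12, 60]  (≈ [12.0000, 60.0000])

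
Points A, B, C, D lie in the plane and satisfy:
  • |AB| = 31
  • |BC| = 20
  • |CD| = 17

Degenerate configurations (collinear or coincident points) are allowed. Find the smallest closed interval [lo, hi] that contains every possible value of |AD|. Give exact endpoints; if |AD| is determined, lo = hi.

|AB| ∈ {31}
|BC| ∈ {20}
|CD| ∈ {17}
|AC| ∈ [11, 51]
|BD| ∈ [3, 37]
|AD| ∈ [0, 68]

|AD| ∈ [0, 68]  (≈ [0.0000, 68.0000])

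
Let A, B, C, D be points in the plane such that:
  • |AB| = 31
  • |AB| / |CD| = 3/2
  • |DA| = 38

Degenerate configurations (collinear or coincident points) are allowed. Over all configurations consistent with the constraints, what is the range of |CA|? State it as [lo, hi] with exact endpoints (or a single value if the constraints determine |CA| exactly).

|CA| ∈ [52/3, 176/3]  (≈ [17.3333, 58.6667])

|AB| ∈ {31}
|AD| ∈ {38}
|CD| ∈ {62/3}
|BD| ∈ [7, 69]
|AC| ∈ [52/3, 176/3]
|BC| ∈ [0, 269/3]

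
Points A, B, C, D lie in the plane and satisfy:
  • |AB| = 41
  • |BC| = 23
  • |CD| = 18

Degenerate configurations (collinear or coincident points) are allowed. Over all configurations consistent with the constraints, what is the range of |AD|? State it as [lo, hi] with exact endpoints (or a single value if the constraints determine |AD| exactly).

|AB| ∈ {41}
|BC| ∈ {23}
|CD| ∈ {18}
|AC| ∈ [18, 64]
|BD| ∈ [5, 41]
|AD| ∈ [0, 82]

|AD| ∈ [0, 82]  (≈ [0.0000, 82.0000])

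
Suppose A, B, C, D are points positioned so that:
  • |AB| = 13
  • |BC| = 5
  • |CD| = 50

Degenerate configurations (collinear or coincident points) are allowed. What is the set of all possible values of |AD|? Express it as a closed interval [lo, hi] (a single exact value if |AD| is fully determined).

|AB| ∈ {13}
|BC| ∈ {5}
|CD| ∈ {50}
|AC| ∈ [8, 18]
|BD| ∈ [45, 55]
|AD| ∈ [32, 68]

|AD| ∈ [32, 68]  (≈ [32.0000, 68.0000])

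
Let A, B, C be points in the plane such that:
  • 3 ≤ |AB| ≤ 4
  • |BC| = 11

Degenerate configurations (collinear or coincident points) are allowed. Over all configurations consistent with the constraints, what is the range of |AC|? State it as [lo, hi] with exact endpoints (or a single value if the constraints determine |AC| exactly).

|AC| ∈ [7, 15]  (≈ [7.0000, 15.0000])

|AB| ∈ [3, 4]
|BC| ∈ {11}
|AC| ∈ [7, 15]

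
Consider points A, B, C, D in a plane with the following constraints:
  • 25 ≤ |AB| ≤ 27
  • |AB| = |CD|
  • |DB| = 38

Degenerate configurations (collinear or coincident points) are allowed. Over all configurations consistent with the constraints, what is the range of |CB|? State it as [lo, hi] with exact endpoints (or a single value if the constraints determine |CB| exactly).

|CB| ∈ [11, 65]  (≈ [11.0000, 65.0000])

|AB| ∈ [25, 27]
|BD| ∈ {38}
|CD| ∈ [25, 27]
|AD| ∈ [11, 65]
|BC| ∈ [11, 65]
|AC| ∈ [0, 92]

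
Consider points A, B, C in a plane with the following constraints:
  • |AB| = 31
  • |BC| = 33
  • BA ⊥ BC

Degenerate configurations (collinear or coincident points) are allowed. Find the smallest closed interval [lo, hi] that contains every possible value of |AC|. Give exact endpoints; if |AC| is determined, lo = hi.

|AC| = 5·√(82)  (≈ 45.2769)

|AB| ∈ {31}
|BC| ∈ {33}
|AC| ∈ {5·√(82)}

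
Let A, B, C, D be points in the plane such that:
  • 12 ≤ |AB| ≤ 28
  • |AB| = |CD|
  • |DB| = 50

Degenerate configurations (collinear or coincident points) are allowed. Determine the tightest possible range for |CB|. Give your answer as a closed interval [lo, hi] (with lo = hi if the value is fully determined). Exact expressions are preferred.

|AB| ∈ [12, 28]
|BD| ∈ {50}
|CD| ∈ [12, 28]
|AD| ∈ [22, 78]
|BC| ∈ [22, 78]
|AC| ∈ [0, 106]

|CB| ∈ [22, 78]  (≈ [22.0000, 78.0000])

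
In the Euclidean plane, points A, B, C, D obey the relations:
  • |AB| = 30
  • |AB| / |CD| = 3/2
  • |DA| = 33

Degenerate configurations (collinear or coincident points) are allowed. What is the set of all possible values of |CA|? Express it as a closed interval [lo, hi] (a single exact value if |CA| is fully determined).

|AB| ∈ {30}
|AD| ∈ {33}
|CD| ∈ {20}
|BD| ∈ [3, 63]
|AC| ∈ [13, 53]
|BC| ∈ [0, 83]

|CA| ∈ [13, 53]  (≈ [13.0000, 53.0000])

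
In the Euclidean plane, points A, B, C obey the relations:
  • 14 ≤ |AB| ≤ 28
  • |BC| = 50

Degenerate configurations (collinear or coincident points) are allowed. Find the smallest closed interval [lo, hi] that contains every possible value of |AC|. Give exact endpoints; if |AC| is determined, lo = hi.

|AB| ∈ [14, 28]
|BC| ∈ {50}
|AC| ∈ [22, 78]

|AC| ∈ [22, 78]  (≈ [22.0000, 78.0000])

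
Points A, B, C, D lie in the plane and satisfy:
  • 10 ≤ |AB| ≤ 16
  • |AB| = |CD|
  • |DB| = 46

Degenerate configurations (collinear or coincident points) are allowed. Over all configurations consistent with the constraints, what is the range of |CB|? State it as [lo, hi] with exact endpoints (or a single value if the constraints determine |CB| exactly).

|CB| ∈ [30, 62]  (≈ [30.0000, 62.0000])

|AB| ∈ [10, 16]
|BD| ∈ {46}
|CD| ∈ [10, 16]
|AD| ∈ [30, 62]
|BC| ∈ [30, 62]
|AC| ∈ [14, 78]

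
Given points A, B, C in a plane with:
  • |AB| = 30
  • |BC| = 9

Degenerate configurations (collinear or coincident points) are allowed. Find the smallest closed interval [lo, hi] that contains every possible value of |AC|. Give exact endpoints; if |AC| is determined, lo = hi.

|AC| ∈ [21, 39]  (≈ [21.0000, 39.0000])

|AB| ∈ {30}
|BC| ∈ {9}
|AC| ∈ [21, 39]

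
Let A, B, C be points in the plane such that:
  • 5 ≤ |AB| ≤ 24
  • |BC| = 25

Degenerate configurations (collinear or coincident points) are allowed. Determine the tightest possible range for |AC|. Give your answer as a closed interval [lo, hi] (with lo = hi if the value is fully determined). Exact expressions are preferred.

|AB| ∈ [5, 24]
|BC| ∈ {25}
|AC| ∈ [1, 49]

|AC| ∈ [1, 49]  (≈ [1.0000, 49.0000])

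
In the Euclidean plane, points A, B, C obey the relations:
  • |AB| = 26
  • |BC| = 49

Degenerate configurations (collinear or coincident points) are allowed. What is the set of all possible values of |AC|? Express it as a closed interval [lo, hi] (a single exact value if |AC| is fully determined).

|AB| ∈ {26}
|BC| ∈ {49}
|AC| ∈ [23, 75]

|AC| ∈ [23, 75]  (≈ [23.0000, 75.0000])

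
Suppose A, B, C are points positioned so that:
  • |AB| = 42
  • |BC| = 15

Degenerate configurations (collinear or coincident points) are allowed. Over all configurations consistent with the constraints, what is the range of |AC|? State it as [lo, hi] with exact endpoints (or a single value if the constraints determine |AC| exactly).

|AB| ∈ {42}
|BC| ∈ {15}
|AC| ∈ [27, 57]

|AC| ∈ [27, 57]  (≈ [27.0000, 57.0000])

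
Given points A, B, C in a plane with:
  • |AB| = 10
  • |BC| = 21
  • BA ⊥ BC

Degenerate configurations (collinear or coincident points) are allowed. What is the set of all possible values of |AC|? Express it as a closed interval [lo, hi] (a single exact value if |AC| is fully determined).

|AB| ∈ {10}
|BC| ∈ {21}
|AC| ∈ {√(541)}

|AC| = √(541)  (≈ 23.2594)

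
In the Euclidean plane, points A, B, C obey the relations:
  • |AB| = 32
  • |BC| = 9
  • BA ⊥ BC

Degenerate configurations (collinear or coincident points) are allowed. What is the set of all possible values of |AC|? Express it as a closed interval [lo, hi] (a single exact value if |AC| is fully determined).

|AC| = √(1105)  (≈ 33.2415)

|AB| ∈ {32}
|BC| ∈ {9}
|AC| ∈ {√(1105)}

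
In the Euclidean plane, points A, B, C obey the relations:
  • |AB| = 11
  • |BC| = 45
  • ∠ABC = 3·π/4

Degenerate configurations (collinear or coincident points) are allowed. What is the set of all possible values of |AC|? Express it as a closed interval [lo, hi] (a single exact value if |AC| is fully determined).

|AC| = √(495·√(2) + 2146)  (≈ 53.3482)

|AB| ∈ {11}
|BC| ∈ {45}
|AC| ∈ {√(495·√(2) + 2146)}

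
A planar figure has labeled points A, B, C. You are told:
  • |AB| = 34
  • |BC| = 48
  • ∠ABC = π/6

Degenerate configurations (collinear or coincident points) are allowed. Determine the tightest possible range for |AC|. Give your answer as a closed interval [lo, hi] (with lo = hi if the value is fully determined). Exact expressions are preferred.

|AC| = 2·√(865 - 408·√(3))  (≈ 25.1653)

|AB| ∈ {34}
|BC| ∈ {48}
|AC| ∈ {2·√(865 - 408·√(3))}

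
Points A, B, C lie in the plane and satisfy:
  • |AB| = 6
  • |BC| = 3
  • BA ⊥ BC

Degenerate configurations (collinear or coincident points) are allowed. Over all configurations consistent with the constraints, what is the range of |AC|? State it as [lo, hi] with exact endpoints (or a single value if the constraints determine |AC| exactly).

|AB| ∈ {6}
|BC| ∈ {3}
|AC| ∈ {3·√(5)}

|AC| = 3·√(5)  (≈ 6.7082)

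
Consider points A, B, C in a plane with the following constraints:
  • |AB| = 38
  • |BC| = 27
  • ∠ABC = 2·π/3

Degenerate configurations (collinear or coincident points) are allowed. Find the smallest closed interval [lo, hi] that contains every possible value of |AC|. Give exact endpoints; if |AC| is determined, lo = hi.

|AC| = √(3199)  (≈ 56.5597)

|AB| ∈ {38}
|BC| ∈ {27}
|AC| ∈ {√(3199)}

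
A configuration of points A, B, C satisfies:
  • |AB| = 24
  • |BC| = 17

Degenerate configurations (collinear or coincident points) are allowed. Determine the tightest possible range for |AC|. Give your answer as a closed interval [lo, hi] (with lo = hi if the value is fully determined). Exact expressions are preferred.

|AB| ∈ {24}
|BC| ∈ {17}
|AC| ∈ [7, 41]

|AC| ∈ [7, 41]  (≈ [7.0000, 41.0000])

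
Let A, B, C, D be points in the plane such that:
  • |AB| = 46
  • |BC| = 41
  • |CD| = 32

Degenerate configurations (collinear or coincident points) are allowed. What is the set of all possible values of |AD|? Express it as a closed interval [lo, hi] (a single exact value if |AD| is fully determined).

|AD| ∈ [0, 119]  (≈ [0.0000, 119.0000])

|AB| ∈ {46}
|BC| ∈ {41}
|CD| ∈ {32}
|AC| ∈ [5, 87]
|BD| ∈ [9, 73]
|AD| ∈ [0, 119]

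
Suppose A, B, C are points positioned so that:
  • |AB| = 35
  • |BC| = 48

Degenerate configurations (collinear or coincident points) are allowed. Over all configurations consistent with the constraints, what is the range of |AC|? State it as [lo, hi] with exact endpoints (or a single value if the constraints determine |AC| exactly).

|AB| ∈ {35}
|BC| ∈ {48}
|AC| ∈ [13, 83]

|AC| ∈ [13, 83]  (≈ [13.0000, 83.0000])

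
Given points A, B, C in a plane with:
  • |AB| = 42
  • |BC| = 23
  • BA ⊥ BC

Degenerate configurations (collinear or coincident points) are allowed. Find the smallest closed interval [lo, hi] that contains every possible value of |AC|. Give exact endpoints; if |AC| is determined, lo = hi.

|AC| = √(2293)  (≈ 47.8853)

|AB| ∈ {42}
|BC| ∈ {23}
|AC| ∈ {√(2293)}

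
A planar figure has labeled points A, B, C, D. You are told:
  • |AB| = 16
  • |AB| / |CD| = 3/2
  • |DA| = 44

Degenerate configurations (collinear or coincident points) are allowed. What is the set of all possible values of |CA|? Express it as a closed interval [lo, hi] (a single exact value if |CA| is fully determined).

|CA| ∈ [100/3, 164/3]  (≈ [33.3333, 54.6667])

|AB| ∈ {16}
|AD| ∈ {44}
|CD| ∈ {32/3}
|BD| ∈ [28, 60]
|AC| ∈ [100/3, 164/3]
|BC| ∈ [52/3, 212/3]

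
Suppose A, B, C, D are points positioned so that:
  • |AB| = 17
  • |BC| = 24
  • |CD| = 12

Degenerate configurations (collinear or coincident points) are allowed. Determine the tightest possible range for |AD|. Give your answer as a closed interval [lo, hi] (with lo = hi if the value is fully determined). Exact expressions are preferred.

|AB| ∈ {17}
|BC| ∈ {24}
|CD| ∈ {12}
|AC| ∈ [7, 41]
|BD| ∈ [12, 36]
|AD| ∈ [0, 53]

|AD| ∈ [0, 53]  (≈ [0.0000, 53.0000])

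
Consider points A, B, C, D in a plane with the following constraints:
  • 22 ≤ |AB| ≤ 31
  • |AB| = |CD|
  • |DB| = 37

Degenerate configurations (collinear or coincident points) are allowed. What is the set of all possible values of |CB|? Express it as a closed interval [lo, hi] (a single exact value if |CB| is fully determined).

|CB| ∈ [6, 68]  (≈ [6.0000, 68.0000])

|AB| ∈ [22, 31]
|BD| ∈ {37}
|CD| ∈ [22, 31]
|AD| ∈ [6, 68]
|BC| ∈ [6, 68]
|AC| ∈ [0, 99]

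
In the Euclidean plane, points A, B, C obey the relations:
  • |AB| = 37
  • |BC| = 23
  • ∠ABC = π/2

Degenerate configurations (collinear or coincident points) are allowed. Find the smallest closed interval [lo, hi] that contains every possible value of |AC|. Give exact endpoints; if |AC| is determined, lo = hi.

|AB| ∈ {37}
|BC| ∈ {23}
|AC| ∈ {√(1898)}

|AC| = √(1898)  (≈ 43.5660)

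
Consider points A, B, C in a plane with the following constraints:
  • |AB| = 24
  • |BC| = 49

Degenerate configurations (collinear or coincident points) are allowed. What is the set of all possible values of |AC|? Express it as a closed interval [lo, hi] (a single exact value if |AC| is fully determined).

|AC| ∈ [25, 73]  (≈ [25.0000, 73.0000])

|AB| ∈ {24}
|BC| ∈ {49}
|AC| ∈ [25, 73]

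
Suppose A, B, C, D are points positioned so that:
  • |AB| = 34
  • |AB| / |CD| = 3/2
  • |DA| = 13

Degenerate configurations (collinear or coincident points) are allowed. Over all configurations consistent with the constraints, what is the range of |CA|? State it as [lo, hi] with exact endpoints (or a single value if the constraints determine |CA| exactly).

|AB| ∈ {34}
|AD| ∈ {13}
|CD| ∈ {68/3}
|BD| ∈ [21, 47]
|AC| ∈ [29/3, 107/3]
|BC| ∈ [0, 209/3]

|CA| ∈ [29/3, 107/3]  (≈ [9.6667, 35.6667])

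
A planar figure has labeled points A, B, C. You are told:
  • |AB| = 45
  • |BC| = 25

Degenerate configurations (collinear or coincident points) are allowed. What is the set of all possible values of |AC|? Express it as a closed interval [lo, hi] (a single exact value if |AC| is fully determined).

|AB| ∈ {45}
|BC| ∈ {25}
|AC| ∈ [20, 70]

|AC| ∈ [20, 70]  (≈ [20.0000, 70.0000])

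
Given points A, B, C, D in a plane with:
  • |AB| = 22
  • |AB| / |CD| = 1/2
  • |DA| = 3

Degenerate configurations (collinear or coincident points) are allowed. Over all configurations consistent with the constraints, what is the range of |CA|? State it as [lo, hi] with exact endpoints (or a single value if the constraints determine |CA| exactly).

|AB| ∈ {22}
|AD| ∈ {3}
|CD| ∈ {44}
|BD| ∈ [19, 25]
|AC| ∈ [41, 47]
|BC| ∈ [19, 69]

|CA| ∈ [41, 47]  (≈ [41.0000, 47.0000])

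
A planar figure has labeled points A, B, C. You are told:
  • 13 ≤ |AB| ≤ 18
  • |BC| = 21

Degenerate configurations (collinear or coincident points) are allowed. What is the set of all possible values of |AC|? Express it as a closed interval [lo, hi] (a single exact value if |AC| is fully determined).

|AC| ∈ [3, 39]  (≈ [3.0000, 39.0000])

|AB| ∈ [13, 18]
|BC| ∈ {21}
|AC| ∈ [3, 39]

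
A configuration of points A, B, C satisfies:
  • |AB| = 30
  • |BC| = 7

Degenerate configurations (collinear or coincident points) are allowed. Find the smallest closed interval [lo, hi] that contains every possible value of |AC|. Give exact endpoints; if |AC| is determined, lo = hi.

|AC| ∈ [23, 37]  (≈ [23.0000, 37.0000])

|AB| ∈ {30}
|BC| ∈ {7}
|AC| ∈ [23, 37]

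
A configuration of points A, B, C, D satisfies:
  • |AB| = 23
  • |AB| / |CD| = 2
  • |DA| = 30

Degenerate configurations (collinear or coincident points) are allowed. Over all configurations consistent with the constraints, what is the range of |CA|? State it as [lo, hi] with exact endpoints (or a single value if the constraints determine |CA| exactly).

|CA| ∈ [37/2, 83/2]  (≈ [18.5000, 41.5000])

|AB| ∈ {23}
|AD| ∈ {30}
|CD| ∈ {23/2}
|BD| ∈ [7, 53]
|AC| ∈ [37/2, 83/2]
|BC| ∈ [0, 129/2]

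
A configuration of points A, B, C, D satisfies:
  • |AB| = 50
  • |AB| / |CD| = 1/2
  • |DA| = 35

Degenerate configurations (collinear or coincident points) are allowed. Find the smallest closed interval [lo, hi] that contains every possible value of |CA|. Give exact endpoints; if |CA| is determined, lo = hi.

|AB| ∈ {50}
|AD| ∈ {35}
|CD| ∈ {100}
|BD| ∈ [15, 85]
|AC| ∈ [65, 135]
|BC| ∈ [15, 185]

|CA| ∈ [65, 135]  (≈ [65.0000, 135.0000])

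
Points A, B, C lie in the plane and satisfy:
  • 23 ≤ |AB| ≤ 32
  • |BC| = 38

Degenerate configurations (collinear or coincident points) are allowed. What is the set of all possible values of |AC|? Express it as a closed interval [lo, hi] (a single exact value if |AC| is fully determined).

|AB| ∈ [23, 32]
|BC| ∈ {38}
|AC| ∈ [6, 70]

|AC| ∈ [6, 70]  (≈ [6.0000, 70.0000])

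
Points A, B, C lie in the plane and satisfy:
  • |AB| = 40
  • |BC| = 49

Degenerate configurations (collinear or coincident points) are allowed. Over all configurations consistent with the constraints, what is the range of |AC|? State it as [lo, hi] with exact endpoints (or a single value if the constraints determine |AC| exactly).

|AB| ∈ {40}
|BC| ∈ {49}
|AC| ∈ [9, 89]

|AC| ∈ [9, 89]  (≈ [9.0000, 89.0000])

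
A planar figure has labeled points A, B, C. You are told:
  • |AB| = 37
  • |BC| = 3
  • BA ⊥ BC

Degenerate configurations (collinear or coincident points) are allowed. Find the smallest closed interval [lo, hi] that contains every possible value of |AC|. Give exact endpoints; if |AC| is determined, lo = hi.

|AB| ∈ {37}
|BC| ∈ {3}
|AC| ∈ {√(1378)}

|AC| = √(1378)  (≈ 37.1214)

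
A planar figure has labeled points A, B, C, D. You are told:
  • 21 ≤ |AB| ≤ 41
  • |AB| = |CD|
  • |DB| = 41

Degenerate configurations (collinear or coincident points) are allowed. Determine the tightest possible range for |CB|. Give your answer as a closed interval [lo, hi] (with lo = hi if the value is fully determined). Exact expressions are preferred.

|CB| ∈ [0, 82]  (≈ [0.0000, 82.0000])

|AB| ∈ [21, 41]
|BD| ∈ {41}
|CD| ∈ [21, 41]
|AD| ∈ [0, 82]
|BC| ∈ [0, 82]
|AC| ∈ [0, 123]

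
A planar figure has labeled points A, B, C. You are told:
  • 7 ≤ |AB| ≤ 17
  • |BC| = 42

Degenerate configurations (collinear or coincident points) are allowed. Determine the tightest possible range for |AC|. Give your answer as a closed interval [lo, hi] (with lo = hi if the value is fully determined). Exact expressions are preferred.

|AC| ∈ [25, 59]  (≈ [25.0000, 59.0000])

|AB| ∈ [7, 17]
|BC| ∈ {42}
|AC| ∈ [25, 59]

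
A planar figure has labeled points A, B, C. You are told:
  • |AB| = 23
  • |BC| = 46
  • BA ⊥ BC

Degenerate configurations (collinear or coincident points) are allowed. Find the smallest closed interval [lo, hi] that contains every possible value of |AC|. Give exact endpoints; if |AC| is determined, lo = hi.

|AB| ∈ {23}
|BC| ∈ {46}
|AC| ∈ {23·√(5)}

|AC| = 23·√(5)  (≈ 51.4296)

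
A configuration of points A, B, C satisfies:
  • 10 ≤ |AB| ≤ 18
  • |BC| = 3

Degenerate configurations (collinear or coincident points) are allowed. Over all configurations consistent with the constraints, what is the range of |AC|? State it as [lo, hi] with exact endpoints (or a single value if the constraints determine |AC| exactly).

|AB| ∈ [10, 18]
|BC| ∈ {3}
|AC| ∈ [7, 21]

|AC| ∈ [7, 21]  (≈ [7.0000, 21.0000])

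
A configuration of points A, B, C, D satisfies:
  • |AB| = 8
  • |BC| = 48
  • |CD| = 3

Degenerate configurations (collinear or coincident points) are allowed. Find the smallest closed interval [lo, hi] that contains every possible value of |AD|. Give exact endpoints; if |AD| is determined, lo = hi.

|AB| ∈ {8}
|BC| ∈ {48}
|CD| ∈ {3}
|AC| ∈ [40, 56]
|BD| ∈ [45, 51]
|AD| ∈ [37, 59]

|AD| ∈ [37, 59]  (≈ [37.0000, 59.0000])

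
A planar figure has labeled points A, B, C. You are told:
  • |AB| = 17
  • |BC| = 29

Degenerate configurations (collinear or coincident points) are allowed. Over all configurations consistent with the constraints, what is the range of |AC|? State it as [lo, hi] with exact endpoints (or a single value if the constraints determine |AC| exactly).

|AB| ∈ {17}
|BC| ∈ {29}
|AC| ∈ [12, 46]

|AC| ∈ [12, 46]  (≈ [12.0000, 46.0000])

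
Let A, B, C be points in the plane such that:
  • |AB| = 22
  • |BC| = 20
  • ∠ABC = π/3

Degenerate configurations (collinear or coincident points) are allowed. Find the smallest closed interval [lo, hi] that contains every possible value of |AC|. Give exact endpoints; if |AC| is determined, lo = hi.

|AC| = 2·√(111)  (≈ 21.0713)

|AB| ∈ {22}
|BC| ∈ {20}
|AC| ∈ {2·√(111)}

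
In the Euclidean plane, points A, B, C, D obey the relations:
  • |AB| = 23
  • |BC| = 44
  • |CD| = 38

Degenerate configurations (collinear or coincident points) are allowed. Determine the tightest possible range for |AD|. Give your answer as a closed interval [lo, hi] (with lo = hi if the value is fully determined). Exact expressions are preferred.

|AB| ∈ {23}
|BC| ∈ {44}
|CD| ∈ {38}
|AC| ∈ [21, 67]
|BD| ∈ [6, 82]
|AD| ∈ [0, 105]

|AD| ∈ [0, 105]  (≈ [0.0000, 105.0000])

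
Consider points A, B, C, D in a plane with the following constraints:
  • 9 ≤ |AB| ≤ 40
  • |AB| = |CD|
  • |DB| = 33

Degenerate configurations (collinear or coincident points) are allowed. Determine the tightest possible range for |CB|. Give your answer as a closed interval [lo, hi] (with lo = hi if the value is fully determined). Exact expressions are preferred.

|CB| ∈ [0, 73]  (≈ [0.0000, 73.0000])

|AB| ∈ [9, 40]
|BD| ∈ {33}
|CD| ∈ [9, 40]
|AD| ∈ [0, 73]
|BC| ∈ [0, 73]
|AC| ∈ [0, 113]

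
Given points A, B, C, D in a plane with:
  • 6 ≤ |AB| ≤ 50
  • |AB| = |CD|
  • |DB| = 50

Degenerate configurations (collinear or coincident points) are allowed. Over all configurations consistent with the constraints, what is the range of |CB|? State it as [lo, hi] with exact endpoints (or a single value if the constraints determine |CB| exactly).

|CB| ∈ [0, 100]  (≈ [0.0000, 100.0000])

|AB| ∈ [6, 50]
|BD| ∈ {50}
|CD| ∈ [6, 50]
|AD| ∈ [0, 100]
|BC| ∈ [0, 100]
|AC| ∈ [0, 150]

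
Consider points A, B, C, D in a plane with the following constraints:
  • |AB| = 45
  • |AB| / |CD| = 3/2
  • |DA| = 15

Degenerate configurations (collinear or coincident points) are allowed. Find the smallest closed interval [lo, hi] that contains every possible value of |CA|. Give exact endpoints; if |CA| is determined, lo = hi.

|AB| ∈ {45}
|AD| ∈ {15}
|CD| ∈ {30}
|BD| ∈ [30, 60]
|AC| ∈ [15, 45]
|BC| ∈ [0, 90]

|CA| ∈ [15, 45]  (≈ [15.0000, 45.0000])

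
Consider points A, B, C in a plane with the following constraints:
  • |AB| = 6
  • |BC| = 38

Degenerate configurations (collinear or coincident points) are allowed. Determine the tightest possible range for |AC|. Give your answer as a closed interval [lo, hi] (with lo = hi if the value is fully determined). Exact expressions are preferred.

|AB| ∈ {6}
|BC| ∈ {38}
|AC| ∈ [32, 44]

|AC| ∈ [32, 44]  (≈ [32.0000, 44.0000])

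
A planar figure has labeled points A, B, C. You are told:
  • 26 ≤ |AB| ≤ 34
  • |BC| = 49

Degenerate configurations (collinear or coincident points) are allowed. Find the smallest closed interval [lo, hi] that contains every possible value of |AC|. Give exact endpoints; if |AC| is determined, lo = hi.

|AB| ∈ [26, 34]
|BC| ∈ {49}
|AC| ∈ [15, 83]

|AC| ∈ [15, 83]  (≈ [15.0000, 83.0000])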